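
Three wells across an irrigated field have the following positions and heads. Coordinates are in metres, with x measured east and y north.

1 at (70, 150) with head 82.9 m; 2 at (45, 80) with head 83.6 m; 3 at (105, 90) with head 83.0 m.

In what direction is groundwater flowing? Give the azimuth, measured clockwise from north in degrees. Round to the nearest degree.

Taking 1 as reference: 2−1 = (-25, -70, +0.7); 3−1 = (35, -60, +0.1).
Determinant of the coordinate differences = (-25)·(-60) − 35·(-70) = 3950.
∂h/∂x = [(+0.7)·(-60) − (+0.1)·(-70)] / 3950 = -0.008861
∂h/∂y = [(-25)·(+0.1) − 35·(+0.7)] / 3950 = -0.006835
Flow direction (−∇h) has components (+0.008861 E, +0.006835 N).
Azimuth = atan2(E, N) = atan2(+0.008861, +0.006835) = 52.4° ≈ 052°.

052°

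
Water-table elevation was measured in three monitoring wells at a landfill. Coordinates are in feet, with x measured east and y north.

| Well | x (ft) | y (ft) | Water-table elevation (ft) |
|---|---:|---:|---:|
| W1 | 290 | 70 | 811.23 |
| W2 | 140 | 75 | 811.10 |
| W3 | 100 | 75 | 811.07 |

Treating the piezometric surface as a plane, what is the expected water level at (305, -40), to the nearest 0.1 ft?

811.6 ft

Differences from W1: to W2 (Δx, Δy, Δh) = (-150, 5, -0.13); to W3 = (-190, 5, -0.16).
Solve a·Δx + b·Δy = Δh: det = (-150)·5 − (-190)·5 = 200.
∂h/∂x = [(-0.13)·5 − (-0.16)·5] / 200 = +0.0007500
∂h/∂y = [(-150)·(-0.16) − (-190)·(-0.13)] / 200 = -0.003500
h(305, -40) = 811.23 + (+0.0007500)·(15) + (-0.003500)·(-110) = 811.23 +0.011 +0.385 = 811.626 ft.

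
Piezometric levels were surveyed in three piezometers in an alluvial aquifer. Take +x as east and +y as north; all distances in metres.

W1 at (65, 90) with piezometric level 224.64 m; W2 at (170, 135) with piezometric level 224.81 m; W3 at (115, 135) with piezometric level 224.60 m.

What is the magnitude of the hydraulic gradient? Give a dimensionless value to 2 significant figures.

0.0064

Differences from W1: to W2 (Δx, Δy, Δh) = (105, 45, +0.17); to W3 = (50, 45, -0.04).
Solve a·Δx + b·Δy = Δh: det = 105·45 − 50·45 = 2475.
∂h/∂x = [(+0.17)·45 − (-0.04)·45] / 2475 = +0.003818
∂h/∂y = [105·(-0.04) − 50·(+0.17)] / 2475 = -0.005131
|∇h| = √(0.003818² + -0.005131²) = 0.006396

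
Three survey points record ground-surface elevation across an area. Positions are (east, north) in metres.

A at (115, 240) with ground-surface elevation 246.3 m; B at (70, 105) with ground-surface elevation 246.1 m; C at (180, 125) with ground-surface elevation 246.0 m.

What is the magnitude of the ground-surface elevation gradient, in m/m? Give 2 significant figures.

0.0023 m/m

Taking A as reference: B−A = (-45, -135, -0.2); C−A = (65, -115, -0.3).
Determinant of the coordinate differences = (-45)·(-115) − 65·(-135) = 13950.
∂z/∂x = [(-0.2)·(-115) − (-0.3)·(-135)] / 13950 = -0.001254
∂z/∂y = [(-45)·(-0.3) − 65·(-0.2)] / 13950 = +0.001900
|∇f| = √(-0.001254² + 0.001900²) = 0.002277 m/m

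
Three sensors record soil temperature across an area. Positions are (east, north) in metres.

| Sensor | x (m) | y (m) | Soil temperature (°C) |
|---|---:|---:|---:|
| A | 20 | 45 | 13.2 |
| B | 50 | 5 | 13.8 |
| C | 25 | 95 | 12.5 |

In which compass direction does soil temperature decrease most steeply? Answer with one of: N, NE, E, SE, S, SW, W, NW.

Taking A as reference: B−A = (30, -40, +0.6); C−A = (5, 50, -0.7).
Solve a·Δx + b·Δy = ΔT: det = 30·50 − 5·(-40) = 1700.
∂T/∂x = [(+0.6)·50 − (-0.7)·(-40)] / 1700 = +0.001176
∂T/∂y = [30·(-0.7) − 5·(+0.6)] / 1700 = -0.01412
Steepest decrease is along −∇f = (-0.001176 E, +0.01412 N) → north.

N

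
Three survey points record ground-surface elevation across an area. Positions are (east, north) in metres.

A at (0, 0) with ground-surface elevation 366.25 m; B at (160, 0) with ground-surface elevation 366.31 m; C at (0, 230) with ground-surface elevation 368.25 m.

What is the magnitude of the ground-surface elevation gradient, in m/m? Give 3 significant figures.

0.00870 m/m

∂z/∂x = (366.31 − 366.25) / (160 − 0) = +0.0003750
∂z/∂y = (368.25 − 366.25) / (230 − 0) = +0.008696
|∇f| = √(0.0003750² + 0.008696²) = 0.008704 m/m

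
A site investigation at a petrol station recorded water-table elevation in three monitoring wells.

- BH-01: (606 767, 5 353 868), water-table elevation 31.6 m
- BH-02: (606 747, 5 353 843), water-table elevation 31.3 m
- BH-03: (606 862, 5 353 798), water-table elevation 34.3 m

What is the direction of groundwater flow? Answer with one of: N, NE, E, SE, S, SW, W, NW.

W

Three-point gradient (reference BH-01): Δ to BH-02 = (-20, -25, -0.3), Δ to BH-03 = (95, -70, +2.7).
∂h/∂x = +0.02344, ∂h/∂y = -0.006755 (det = 3775).
Flow = −∇h = (-0.02344 east, +0.006755 north), which points west.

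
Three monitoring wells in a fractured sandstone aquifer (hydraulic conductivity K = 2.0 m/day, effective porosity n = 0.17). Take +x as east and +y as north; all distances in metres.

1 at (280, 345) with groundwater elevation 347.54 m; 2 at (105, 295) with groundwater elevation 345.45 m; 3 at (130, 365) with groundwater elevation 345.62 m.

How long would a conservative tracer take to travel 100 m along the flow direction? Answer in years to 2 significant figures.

1.8 years

Taking 1 as reference: 2−1 = (-175, -50, -2.09); 3−1 = (-150, 20, -1.92).
Determinant of the coordinate differences = (-175)·20 − (-150)·(-50) = -11000.
∂h/∂x = [(-2.09)·20 − (-1.92)·(-50)] / -11000 = +0.01253
∂h/∂y = [(-175)·(-1.92) − (-150)·(-2.09)] / -11000 = -0.002045
|∇h| = √(0.01253² + -0.002045²) = 0.0127
Seepage velocity v = K·i/n = 2.0 × 0.0127 / 0.17 = 0.1494 m/day.
t = 100 / 0.1494 = 669.3 days = 1.83 years.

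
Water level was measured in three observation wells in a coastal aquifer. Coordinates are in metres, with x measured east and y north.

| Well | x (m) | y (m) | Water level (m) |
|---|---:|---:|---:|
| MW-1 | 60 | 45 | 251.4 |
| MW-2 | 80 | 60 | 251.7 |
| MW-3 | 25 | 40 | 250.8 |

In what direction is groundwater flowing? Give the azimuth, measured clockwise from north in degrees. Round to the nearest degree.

Differences from MW-1: to MW-2 (Δx, Δy, Δh) = (20, 15, +0.3); to MW-3 = (-35, -5, -0.6).
Solve a·Δx + b·Δy = Δh: det = 20·(-5) − (-35)·15 = 425.
∂h/∂x = [(+0.3)·(-5) − (-0.6)·15] / 425 = +0.01765
∂h/∂y = [20·(-0.6) − (-35)·(+0.3)] / 425 = -0.003529
Flow direction (−∇h) has components (-0.01765 E, +0.003529 N).
Azimuth = atan2(E, N) = atan2(-0.01765, +0.003529) = 281.3° ≈ 281°.

281°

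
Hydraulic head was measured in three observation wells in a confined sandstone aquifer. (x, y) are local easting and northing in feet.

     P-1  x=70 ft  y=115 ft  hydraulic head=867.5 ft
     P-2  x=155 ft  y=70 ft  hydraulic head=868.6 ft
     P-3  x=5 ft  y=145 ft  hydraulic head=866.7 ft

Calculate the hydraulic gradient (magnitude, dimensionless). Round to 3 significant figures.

0.0123

Three-point gradient (reference P-1): Δ to P-2 = (85, -45, +1.1), Δ to P-3 = (-65, 30, -0.8).
∂h/∂x = +0.008000, ∂h/∂y = -0.009333 (det = -375).
|∇h| = √(0.008000² + -0.009333²) = 0.01229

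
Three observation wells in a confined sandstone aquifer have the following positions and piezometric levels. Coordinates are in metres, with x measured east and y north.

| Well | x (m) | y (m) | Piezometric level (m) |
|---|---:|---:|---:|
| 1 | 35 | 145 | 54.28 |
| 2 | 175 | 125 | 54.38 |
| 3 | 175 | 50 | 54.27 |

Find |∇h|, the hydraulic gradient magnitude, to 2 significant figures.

Differences from 1: to 2 (Δx, Δy, Δh) = (140, -20, +0.10); to 3 = (140, -95, -0.01).
Solve a·Δx + b·Δy = Δh: det = 140·(-95) − 140·(-20) = -10500.
∂h/∂x = [(+0.10)·(-95) − (-0.01)·(-20)] / -10500 = +0.0009238
∂h/∂y = [140·(-0.01) − 140·(+0.10)] / -10500 = +0.001467
|∇h| = √(0.0009238² + 0.001467²) = 0.001734

0.0017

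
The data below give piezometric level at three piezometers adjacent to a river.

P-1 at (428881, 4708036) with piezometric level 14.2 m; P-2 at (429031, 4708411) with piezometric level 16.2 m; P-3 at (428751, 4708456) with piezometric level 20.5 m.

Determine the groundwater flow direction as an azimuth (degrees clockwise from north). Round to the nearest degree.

128°

Taking P-1 as reference: P-2−P-1 = (150, 375, +2.0); P-3−P-1 = (-130, 420, +6.3).
Determinant of the coordinate differences = 150·420 − (-130)·375 = 111750.
∂h/∂x = [(+2.0)·420 − (+6.3)·375] / 111750 = -0.01362
∂h/∂y = [150·(+6.3) − (-130)·(+2.0)] / 111750 = +0.01078
Flow direction (−∇h) has components (+0.01362 E, -0.01078 N).
Azimuth = atan2(E, N) = atan2(+0.01362, -0.01078) = 128.4° ≈ 128°.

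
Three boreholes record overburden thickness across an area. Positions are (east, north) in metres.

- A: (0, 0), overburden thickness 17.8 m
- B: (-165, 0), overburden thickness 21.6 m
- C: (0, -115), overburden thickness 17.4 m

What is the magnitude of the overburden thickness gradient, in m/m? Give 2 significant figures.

0.023 m/m

∂d/∂x = (21.6 − 17.8) / (-165 − 0) = -0.02303
∂d/∂y = (17.4 − 17.8) / (-115 − 0) = +0.003478
|∇f| = √(-0.02303² + 0.003478²) = 0.02329 m/m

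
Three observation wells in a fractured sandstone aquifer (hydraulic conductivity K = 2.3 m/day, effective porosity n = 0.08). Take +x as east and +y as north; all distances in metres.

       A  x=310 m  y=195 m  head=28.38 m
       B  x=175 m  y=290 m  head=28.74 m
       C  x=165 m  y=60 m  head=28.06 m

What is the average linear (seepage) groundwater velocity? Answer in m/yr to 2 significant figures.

32 m/yr

With h = a·x + b·y + c and A as origin, the differences give:
  (-135)·a + 95·b = +0.36
  (-145)·a + (-135)·b = -0.32
Eliminate b (×(-135) and ×95, subtract): 32000·a = -18.200 → a = ∂h/∂x = -0.0005687
Back-substitute: b = ∂h/∂y = +0.002981.
|∇h| = √(-0.0005687² + 0.002981²) = 0.003035
Seepage velocity v = K·i/n = 2.3 × 0.003035 / 0.08 = 0.08726 m/day = 31.87 m/yr.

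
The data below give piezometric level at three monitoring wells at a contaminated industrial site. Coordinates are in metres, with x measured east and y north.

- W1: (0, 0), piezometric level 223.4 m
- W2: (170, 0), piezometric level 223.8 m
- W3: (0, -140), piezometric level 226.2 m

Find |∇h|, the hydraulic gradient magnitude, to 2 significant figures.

0.020

∂h/∂x = (223.8 − 223.4) / (170 − 0) = +0.002353
∂h/∂y = (226.2 − 223.4) / (-140 − 0) = -0.02000
|∇h| = √(0.002353² + -0.02000²) = 0.02014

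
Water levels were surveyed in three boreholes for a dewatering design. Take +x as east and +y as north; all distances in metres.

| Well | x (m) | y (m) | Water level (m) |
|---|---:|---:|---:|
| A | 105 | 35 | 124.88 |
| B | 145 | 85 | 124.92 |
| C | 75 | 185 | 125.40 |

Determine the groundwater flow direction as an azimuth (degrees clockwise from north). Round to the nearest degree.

Differences from A: to B (Δx, Δy, Δh) = (40, 50, +0.04); to C = (-30, 150, +0.52).
Determinant of the coordinate differences = 40·150 − (-30)·50 = 7500.
∂h/∂x = [(+0.04)·150 − (+0.52)·50] / 7500 = -0.002667
∂h/∂y = [40·(+0.52) − (-30)·(+0.04)] / 7500 = +0.002933
Flow direction (−∇h) has components (+0.002667 E, -0.002933 N).
Azimuth = atan2(E, N) = atan2(+0.002667, -0.002933) = 137.7° ≈ 138°.

138°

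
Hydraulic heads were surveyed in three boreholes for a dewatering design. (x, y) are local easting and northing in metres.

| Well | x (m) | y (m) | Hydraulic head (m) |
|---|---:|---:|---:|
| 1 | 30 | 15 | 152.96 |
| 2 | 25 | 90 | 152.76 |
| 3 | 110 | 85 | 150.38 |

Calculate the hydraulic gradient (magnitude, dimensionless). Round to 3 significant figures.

0.0286

Taking 1 as reference: 2−1 = (-5, 75, -0.20); 3−1 = (80, 70, -2.58).
Determinant of the coordinate differences = (-5)·70 − 80·75 = -6350.
∂h/∂x = [(-0.20)·70 − (-2.58)·75] / -6350 = -0.02827
∂h/∂y = [(-5)·(-2.58) − 80·(-0.20)] / -6350 = -0.004551
|∇h| = √(-0.02827² + -0.004551²) = 0.02863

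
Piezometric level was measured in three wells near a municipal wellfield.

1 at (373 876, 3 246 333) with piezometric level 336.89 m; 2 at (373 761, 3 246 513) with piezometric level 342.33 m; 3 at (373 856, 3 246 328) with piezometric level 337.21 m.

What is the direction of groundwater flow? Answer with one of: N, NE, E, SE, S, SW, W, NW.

SE

With h = a·x + b·y + c and 1 as origin, the differences give:
  (-115)·a + 180·b = +5.44
  (-20)·a + (-5)·b = +0.32
Eliminate b (×(-5) and ×180, subtract): 4175·a = -84.800 → a = ∂h/∂x = -0.02031
Back-substitute: b = ∂h/∂y = +0.01725.
Flow = −∇h = (+0.02031 east, -0.01725 north), which points southeast.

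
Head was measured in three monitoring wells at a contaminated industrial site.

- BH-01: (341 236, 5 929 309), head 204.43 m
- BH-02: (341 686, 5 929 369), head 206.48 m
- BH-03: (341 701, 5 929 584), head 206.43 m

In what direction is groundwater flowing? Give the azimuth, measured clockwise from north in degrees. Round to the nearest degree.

277°

Differences from BH-01: to BH-02 (Δx, Δy, Δh) = (450, 60, +2.05); to BH-03 = (465, 275, +2.00).
Determinant of the coordinate differences = 450·275 − 465·60 = 95850.
∂h/∂x = [(+2.05)·275 − (+2.00)·60] / 95850 = +0.004630
∂h/∂y = [450·(+2.00) − 465·(+2.05)] / 95850 = -0.0005556
Flow direction (−∇h) has components (-0.004630 E, +0.0005556 N).
Azimuth = atan2(E, N) = atan2(-0.004630, +0.0005556) = 276.8° ≈ 277°.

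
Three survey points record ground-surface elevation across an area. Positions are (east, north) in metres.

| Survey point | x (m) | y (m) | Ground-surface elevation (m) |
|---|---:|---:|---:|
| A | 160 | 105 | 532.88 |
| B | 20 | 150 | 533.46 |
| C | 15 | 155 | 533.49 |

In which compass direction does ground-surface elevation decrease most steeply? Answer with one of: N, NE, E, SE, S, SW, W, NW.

SE

Taking A as reference: B−A = (-140, 45, +0.58); C−A = (-145, 50, +0.61).
Solve a·Δx + b·Δy = Δz: det = (-140)·50 − (-145)·45 = -475.
∂z/∂x = [(+0.58)·50 − (+0.61)·45] / -475 = -0.003263
∂z/∂y = [(-140)·(+0.61) − (-145)·(+0.58)] / -475 = +0.002737
Steepest decrease is along −∇f = (+0.003263 E, -0.002737 N) → southeast.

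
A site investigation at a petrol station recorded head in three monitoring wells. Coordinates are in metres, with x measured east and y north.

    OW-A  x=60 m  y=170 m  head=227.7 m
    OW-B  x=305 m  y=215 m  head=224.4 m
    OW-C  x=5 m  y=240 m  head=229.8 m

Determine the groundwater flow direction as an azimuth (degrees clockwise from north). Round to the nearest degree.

136°

Taking OW-A as reference: OW-B−OW-A = (245, 45, -3.3); OW-C−OW-A = (-55, 70, +2.1).
Solve a·Δx + b·Δy = Δh: det = 245·70 − (-55)·45 = 19625.
∂h/∂x = [(-3.3)·70 − (+2.1)·45] / 19625 = -0.01659
∂h/∂y = [245·(+2.1) − (-55)·(-3.3)] / 19625 = +0.01697
Flow direction (−∇h) has components (+0.01659 E, -0.01697 N).
Azimuth = atan2(E, N) = atan2(+0.01659, -0.01697) = 135.7° ≈ 136°.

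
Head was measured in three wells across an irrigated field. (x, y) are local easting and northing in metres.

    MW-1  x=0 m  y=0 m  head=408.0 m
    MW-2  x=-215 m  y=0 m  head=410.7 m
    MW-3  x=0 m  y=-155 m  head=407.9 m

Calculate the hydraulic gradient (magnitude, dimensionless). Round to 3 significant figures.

∂h/∂x = (410.7 − 408.0) / (-215 − 0) = -0.01256
∂h/∂y = (407.9 − 408.0) / (-155 − 0) = +0.0006452
|∇h| = √(-0.01256² + 0.0006452²) = 0.01258

0.0126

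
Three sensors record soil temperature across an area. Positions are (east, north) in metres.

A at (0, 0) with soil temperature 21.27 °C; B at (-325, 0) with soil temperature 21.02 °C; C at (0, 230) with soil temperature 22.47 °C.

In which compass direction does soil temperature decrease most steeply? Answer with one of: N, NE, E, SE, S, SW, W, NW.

∂T/∂x = (21.02 − 21.27) / (-325 − 0) = +0.0007692
∂T/∂y = (22.47 − 21.27) / (230 − 0) = +0.005217
Steepest decrease is along −∇f = (-0.0007692 E, -0.005217 N) → south.

S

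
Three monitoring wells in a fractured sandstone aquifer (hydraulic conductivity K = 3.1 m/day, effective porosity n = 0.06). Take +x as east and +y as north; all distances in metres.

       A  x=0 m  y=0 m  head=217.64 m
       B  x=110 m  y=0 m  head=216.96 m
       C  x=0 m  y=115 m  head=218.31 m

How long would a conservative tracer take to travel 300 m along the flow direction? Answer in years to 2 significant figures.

∂h/∂x = (216.96 − 217.64) / (110 − 0) = -0.006182
∂h/∂y = (218.31 − 217.64) / (115 − 0) = +0.005826
|∇h| = √(-0.006182² + 0.005826²) = 0.008495
Seepage velocity v = K·i/n = 3.1 × 0.008495 / 0.06 = 0.4389 m/day.
t = 300 / 0.4389 = 683.5 days = 1.87 years.

1.9 years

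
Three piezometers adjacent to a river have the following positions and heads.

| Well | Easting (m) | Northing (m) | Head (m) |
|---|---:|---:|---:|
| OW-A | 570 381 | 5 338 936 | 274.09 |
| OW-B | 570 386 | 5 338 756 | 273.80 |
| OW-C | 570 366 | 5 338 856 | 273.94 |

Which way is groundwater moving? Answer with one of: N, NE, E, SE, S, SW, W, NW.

Three-point gradient (reference OW-A): Δ to OW-B = (5, -180, -0.29), Δ to OW-C = (-15, -80, -0.15).
∂h/∂x = +0.001226, ∂h/∂y = +0.001645 (det = -3100).
Flow = −∇h = (-0.001226 east, -0.001645 north), which points southwest.

SW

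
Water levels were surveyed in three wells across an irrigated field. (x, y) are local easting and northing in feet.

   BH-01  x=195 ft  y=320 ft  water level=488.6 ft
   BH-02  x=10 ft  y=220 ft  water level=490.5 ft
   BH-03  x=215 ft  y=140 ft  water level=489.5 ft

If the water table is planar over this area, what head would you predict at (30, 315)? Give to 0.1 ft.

489.8 ft

Taking BH-01 as reference: BH-02−BH-01 = (-185, -100, +1.9); BH-03−BH-01 = (20, -180, +0.9).
Determinant of the coordinate differences = (-185)·(-180) − 20·(-100) = 35300.
∂h/∂x = [(+1.9)·(-180) − (+0.9)·(-100)] / 35300 = -0.007139
∂h/∂y = [(-185)·(+0.9) − 20·(+1.9)] / 35300 = -0.005793
h(30, 315) = 488.6 + (-0.007139)·(-165) + (-0.005793)·(-5) = 488.6 +1.178 +0.029 = 489.807 ft.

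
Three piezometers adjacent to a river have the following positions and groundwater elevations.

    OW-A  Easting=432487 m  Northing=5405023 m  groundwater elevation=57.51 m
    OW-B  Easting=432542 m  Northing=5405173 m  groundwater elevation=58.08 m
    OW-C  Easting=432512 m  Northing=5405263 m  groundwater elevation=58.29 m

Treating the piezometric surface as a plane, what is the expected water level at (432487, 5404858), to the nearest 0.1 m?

Taking OW-A as reference: OW-B−OW-A = (55, 150, +0.57); OW-C−OW-A = (25, 240, +0.78).
Determinant of the coordinate differences = 55·240 − 25·150 = 9450.
∂h/∂x = [(+0.57)·240 − (+0.78)·150] / 9450 = +0.002095
∂h/∂y = [55·(+0.78) − 25·(+0.57)] / 9450 = +0.003032
h(432487, 5404858) = 57.51 + (+0.002095)·(0) + (+0.003032)·(-165) = 57.51 +0.000 -0.500 = 57.010 m.

57.0 m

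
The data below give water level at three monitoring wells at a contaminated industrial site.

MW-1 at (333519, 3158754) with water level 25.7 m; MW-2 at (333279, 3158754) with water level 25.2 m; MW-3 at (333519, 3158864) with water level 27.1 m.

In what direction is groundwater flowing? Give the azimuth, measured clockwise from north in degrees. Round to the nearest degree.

∂h/∂x = (25.2 − 25.7) / (333279 − 333519) = +0.002083
∂h/∂y = (27.1 − 25.7) / (3158864 − 3158754) = +0.01273
Flow direction (−∇h) has components (-0.002083 E, -0.01273 N).
Azimuth = atan2(E, N) = atan2(-0.002083, -0.01273) = 189.3° ≈ 189°.

189°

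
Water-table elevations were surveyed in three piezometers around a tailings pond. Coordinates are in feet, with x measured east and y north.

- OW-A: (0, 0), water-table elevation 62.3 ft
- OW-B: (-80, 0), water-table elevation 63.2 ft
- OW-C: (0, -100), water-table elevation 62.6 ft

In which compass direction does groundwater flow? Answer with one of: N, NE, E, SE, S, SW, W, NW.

∂h/∂x = (63.2 − 62.3) / (-80 − 0) = -0.01125
∂h/∂y = (62.6 − 62.3) / (-100 − 0) = -0.003000
Flow = −∇h = (+0.01125 east, +0.003000 north), which points east.

E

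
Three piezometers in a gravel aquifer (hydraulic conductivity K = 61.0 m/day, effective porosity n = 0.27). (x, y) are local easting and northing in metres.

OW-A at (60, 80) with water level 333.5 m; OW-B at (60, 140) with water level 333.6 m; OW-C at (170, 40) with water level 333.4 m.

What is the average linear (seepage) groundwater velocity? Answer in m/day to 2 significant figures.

0.38 m/day

With h = a·x + b·y + c and OW-A as origin, the differences give:
  0·a + 60·b = +0.1
  110·a + (-40)·b = -0.1
Eliminate b (×(-40) and ×60, subtract): -6600·a = 2.00 → a = ∂h/∂x = -0.0003030
Back-substitute: b = ∂h/∂y = +0.001667.
|∇h| = √(-0.0003030² + 0.001667²) = 0.001694
Seepage velocity v = K·i/n = 61.0 × 0.001694 / 0.27 = 0.3827 m/day.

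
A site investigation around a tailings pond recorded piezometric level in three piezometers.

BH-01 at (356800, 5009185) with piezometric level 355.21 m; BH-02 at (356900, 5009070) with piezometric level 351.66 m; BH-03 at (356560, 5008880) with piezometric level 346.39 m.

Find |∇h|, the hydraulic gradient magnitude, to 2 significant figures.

Three-point gradient (reference BH-01): Δ to BH-02 = (100, -115, -3.55), Δ to BH-03 = (-240, -305, -8.82).
∂h/∂x = -0.001178, ∂h/∂y = +0.02985 (det = -58100).
|∇h| = √(-0.001178² + 0.02985²) = 0.02987

0.030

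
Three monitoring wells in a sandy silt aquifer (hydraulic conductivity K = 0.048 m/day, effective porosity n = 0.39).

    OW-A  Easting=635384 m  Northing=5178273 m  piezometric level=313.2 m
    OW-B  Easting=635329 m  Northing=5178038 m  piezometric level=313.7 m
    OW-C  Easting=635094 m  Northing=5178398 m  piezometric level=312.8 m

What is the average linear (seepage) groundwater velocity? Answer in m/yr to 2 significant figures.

0.10 m/yr

Three-point gradient (reference OW-A): Δ to OW-B = (-55, -235, +0.5), Δ to OW-C = (-290, 125, -0.4).
∂h/∂x = +0.0004199, ∂h/∂y = -0.002226 (det = -75025).
|∇h| = √(0.0004199² + -0.002226²) = 0.002265
Seepage velocity v = K·i/n = 0.048 × 0.002265 / 0.39 = 0.0002788 m/day = 0.1018 m/yr.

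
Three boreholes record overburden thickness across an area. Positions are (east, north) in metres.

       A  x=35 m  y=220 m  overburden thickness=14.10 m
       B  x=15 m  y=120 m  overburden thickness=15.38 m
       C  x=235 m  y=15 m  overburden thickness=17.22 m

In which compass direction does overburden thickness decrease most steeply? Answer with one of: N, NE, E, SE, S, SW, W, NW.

With d = a·x + b·y + c and A as origin, the differences give:
  (-20)·a + (-100)·b = +1.28
  200·a + (-205)·b = +3.12
Eliminate b (×(-205) and ×(-100), subtract): 24100·a = 49.600 → a = ∂d/∂x = +0.002058
Back-substitute: b = ∂d/∂y = -0.01321.
Steepest decrease is along −∇f = (-0.002058 E, +0.01321 N) → north.

N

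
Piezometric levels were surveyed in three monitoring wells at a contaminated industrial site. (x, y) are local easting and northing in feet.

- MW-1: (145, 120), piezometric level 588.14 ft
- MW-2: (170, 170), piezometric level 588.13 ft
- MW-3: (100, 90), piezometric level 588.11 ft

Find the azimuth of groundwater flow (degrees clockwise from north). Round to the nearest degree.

Differences from MW-1: to MW-2 (Δx, Δy, Δh) = (25, 50, -0.01); to MW-3 = (-45, -30, -0.03).
Determinant of the coordinate differences = 25·(-30) − (-45)·50 = 1500.
∂h/∂x = [(-0.01)·(-30) − (-0.03)·50] / 1500 = +0.001200
∂h/∂y = [25·(-0.03) − (-45)·(-0.01)] / 1500 = -0.0008000
Flow direction (−∇h) has components (-0.001200 E, +0.0008000 N).
Azimuth = atan2(E, N) = atan2(-0.001200, +0.0008000) = 303.7° ≈ 304°.

304°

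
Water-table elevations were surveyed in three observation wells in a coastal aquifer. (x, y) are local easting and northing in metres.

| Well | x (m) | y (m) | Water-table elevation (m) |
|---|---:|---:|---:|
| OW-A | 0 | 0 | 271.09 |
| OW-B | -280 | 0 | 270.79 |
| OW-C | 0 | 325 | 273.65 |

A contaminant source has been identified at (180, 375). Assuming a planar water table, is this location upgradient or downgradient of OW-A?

upgradient

∂h/∂x = (270.79 − 271.09) / (-280 − 0) = +0.001071
∂h/∂y = (273.65 − 271.09) / (325 − 0) = +0.007877
Head at (180, 375) = 271.09 + (+0.001071)·(180) + (+0.007877)·(375) = 274.24 m.
That is higher than the 271.09 m at OW-A, so the point is upgradient.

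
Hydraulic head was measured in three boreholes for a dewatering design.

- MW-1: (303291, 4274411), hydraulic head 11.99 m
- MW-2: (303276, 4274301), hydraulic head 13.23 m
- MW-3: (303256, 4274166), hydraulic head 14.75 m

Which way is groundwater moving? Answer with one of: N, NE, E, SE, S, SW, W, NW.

N

With h = a·x + b·y + c and MW-1 as origin, the differences give:
  (-15)·a + (-110)·b = +1.24
  (-35)·a + (-245)·b = +2.76
Eliminate b (×(-245) and ×(-110), subtract): -175·a = -0.200 → a = ∂h/∂x = +0.001143
Back-substitute: b = ∂h/∂y = -0.01143.
Flow = −∇h = (-0.001143 east, +0.01143 north), which points north.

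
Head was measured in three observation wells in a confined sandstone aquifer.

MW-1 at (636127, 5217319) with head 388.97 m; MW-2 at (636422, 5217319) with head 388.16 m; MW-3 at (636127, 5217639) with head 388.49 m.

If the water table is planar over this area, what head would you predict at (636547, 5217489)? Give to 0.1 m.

387.6 m

∂h/∂x = (388.16 − 388.97) / (636422 − 636127) = -0.002746
∂h/∂y = (388.49 − 388.97) / (5217639 − 5217319) = -0.001500
h(636547, 5217489) = 388.97 + (-0.002746)·(420) + (-0.001500)·(170) = 388.97 -1.153 -0.255 = 387.562 m.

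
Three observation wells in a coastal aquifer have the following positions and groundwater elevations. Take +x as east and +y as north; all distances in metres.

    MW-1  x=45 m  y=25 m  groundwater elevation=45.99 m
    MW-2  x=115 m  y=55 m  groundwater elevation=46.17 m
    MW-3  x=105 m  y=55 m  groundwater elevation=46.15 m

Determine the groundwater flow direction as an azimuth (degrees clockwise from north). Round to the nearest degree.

With h = a·x + b·y + c and MW-1 as origin, the differences give:
  70·a + 30·b = +0.18
  60·a + 30·b = +0.16
Eliminate b (×30 and ×30, subtract): 300·a = 0.600 → a = ∂h/∂x = +0.002000
Back-substitute: b = ∂h/∂y = +0.001333.
Flow direction (−∇h) has components (-0.002000 E, -0.001333 N).
Azimuth = atan2(E, N) = atan2(-0.002000, -0.001333) = 236.3° ≈ 236°.

236°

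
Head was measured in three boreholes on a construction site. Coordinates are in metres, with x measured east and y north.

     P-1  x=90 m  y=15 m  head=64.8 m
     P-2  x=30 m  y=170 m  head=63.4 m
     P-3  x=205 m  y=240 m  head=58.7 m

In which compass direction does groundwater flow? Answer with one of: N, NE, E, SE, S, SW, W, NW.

Three-point gradient (reference P-1): Δ to P-2 = (-60, 155, -1.4), Δ to P-3 = (115, 225, -6.1).
∂h/∂x = -0.02013, ∂h/∂y = -0.01682 (det = -31325).
Flow = −∇h = (+0.02013 east, +0.01682 north), which points northeast.

NE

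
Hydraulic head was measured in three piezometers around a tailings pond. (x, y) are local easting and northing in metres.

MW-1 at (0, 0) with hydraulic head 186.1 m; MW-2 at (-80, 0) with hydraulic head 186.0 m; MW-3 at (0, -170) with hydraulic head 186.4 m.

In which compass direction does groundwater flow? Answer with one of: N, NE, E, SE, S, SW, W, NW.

NW

∂h/∂x = (186.0 − 186.1) / (-80 − 0) = +0.001250
∂h/∂y = (186.4 − 186.1) / (-170 − 0) = -0.001765
Flow = −∇h = (-0.001250 east, +0.001765 north), which points northwest.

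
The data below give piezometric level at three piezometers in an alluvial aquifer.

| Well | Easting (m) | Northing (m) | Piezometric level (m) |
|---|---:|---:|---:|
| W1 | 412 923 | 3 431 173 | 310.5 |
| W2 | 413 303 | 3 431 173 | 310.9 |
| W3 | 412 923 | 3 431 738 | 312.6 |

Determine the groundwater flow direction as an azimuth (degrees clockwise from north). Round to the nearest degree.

∂h/∂x = (310.9 − 310.5) / (413303 − 412923) = +0.001053
∂h/∂y = (312.6 − 310.5) / (3431738 − 3431173) = +0.003717
Flow direction (−∇h) has components (-0.001053 E, -0.003717 N).
Azimuth = atan2(E, N) = atan2(-0.001053, -0.003717) = 195.8° ≈ 196°.

196°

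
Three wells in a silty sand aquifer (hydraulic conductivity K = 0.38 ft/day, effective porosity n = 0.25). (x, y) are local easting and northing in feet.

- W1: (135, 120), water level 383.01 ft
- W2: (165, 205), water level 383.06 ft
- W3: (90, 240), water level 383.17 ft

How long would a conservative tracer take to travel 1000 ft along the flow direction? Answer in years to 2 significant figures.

With h = a·x + b·y + c and W1 as origin, the differences give:
  30·a + 85·b = +0.05
  (-45)·a + 120·b = +0.16
Eliminate b (×120 and ×85, subtract): 7425·a = -7.600 → a = ∂h/∂x = -0.001024
Back-substitute: b = ∂h/∂y = +0.0009495.
|∇h| = √(-0.001024² + 0.0009495²) = 0.001396
Seepage velocity v = K·i/n = 0.38 × 0.001396 / 0.25 = 0.002122 ft/day.
t = 1000 / 0.002122 = 4.713e+05 days = 1.29e+03 years.

1300 years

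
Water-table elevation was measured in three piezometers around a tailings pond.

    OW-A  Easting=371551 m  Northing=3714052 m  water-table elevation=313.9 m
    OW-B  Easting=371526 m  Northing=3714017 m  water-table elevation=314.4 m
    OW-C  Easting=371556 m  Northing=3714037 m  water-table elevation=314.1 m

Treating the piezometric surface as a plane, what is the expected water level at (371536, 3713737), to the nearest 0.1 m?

Taking OW-A as reference: OW-B−OW-A = (-25, -35, +0.5); OW-C−OW-A = (5, -15, +0.2).
Determinant of the coordinate differences = (-25)·(-15) − 5·(-35) = 550.
∂h/∂x = [(+0.5)·(-15) − (+0.2)·(-35)] / 550 = -0.0009091
∂h/∂y = [(-25)·(+0.2) − 5·(+0.5)] / 550 = -0.01364
h(371536, 3713737) = 313.9 + (-0.0009091)·(-15) + (-0.01364)·(-315) = 313.9 +0.014 +4.295 = 318.209 m.

318.2 m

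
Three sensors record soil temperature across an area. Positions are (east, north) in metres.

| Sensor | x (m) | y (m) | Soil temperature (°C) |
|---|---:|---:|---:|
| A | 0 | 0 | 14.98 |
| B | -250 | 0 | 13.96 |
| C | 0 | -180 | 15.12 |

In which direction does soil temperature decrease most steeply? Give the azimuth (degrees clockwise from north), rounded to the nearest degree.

∂T/∂x = (13.96 − 14.98) / (-250 − 0) = +0.004080
∂T/∂y = (15.12 − 14.98) / (-180 − 0) = -0.0007778
Steepest decrease is along −∇f: components (-0.004080 E, +0.0007778 N).
Azimuth = atan2(-0.004080, +0.0007778) = 280.8° ≈ 281°.

281°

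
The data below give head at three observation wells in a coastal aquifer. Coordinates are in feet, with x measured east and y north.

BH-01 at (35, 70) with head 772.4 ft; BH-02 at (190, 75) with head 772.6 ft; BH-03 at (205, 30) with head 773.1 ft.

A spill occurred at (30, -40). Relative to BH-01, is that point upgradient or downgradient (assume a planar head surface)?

upgradient

Taking BH-01 as reference: BH-02−BH-01 = (155, 5, +0.2); BH-03−BH-01 = (170, -40, +0.7).
Solve a·Δx + b·Δy = Δh: det = 155·(-40) − 170·5 = -7050.
∂h/∂x = [(+0.2)·(-40) − (+0.7)·5] / -7050 = +0.001631
∂h/∂y = [155·(+0.7) − 170·(+0.2)] / -7050 = -0.01057
Head at (30, -40) = 772.4 + (+0.001631)·(-5) + (-0.01057)·(-110) = 773.55 ft.
That is higher than the 772.4 ft at BH-01, so the point is upgradient.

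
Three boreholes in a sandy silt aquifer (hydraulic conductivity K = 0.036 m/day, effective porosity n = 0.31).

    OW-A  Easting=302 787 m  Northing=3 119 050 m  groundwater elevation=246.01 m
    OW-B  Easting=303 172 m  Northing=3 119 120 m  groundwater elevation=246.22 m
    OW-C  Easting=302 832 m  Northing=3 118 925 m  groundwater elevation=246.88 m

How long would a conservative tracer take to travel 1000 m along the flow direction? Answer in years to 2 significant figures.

With h = a·x + b·y + c and OW-A as origin, the differences give:
  385·a + 70·b = +0.21
  45·a + (-125)·b = +0.87
Eliminate b (×(-125) and ×70, subtract): -51275·a = -87.150 → a = ∂h/∂x = +0.001700
Back-substitute: b = ∂h/∂y = -0.006348.
|∇h| = √(0.001700² + -0.006348²) = 0.006572
Seepage velocity v = K·i/n = 0.036 × 0.006572 / 0.31 = 0.0007632 m/day.
t = 1000 / 0.0007632 = 1.31e+06 days = 3.59e+03 years.

3600 years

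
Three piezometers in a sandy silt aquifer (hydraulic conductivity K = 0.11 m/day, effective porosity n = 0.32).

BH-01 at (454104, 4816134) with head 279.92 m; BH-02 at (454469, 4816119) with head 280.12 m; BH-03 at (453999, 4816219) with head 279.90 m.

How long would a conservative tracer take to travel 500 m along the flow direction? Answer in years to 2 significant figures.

5400 years

Differences from BH-01: to BH-02 (Δx, Δy, Δh) = (365, -15, +0.20); to BH-03 = (-105, 85, -0.02).
Solve a·Δx + b·Δy = Δh: det = 365·85 − (-105)·(-15) = 29450.
∂h/∂x = [(+0.20)·85 − (-0.02)·(-15)] / 29450 = +0.0005671
∂h/∂y = [365·(-0.02) − (-105)·(+0.20)] / 29450 = +0.0004652
|∇h| = √(0.0005671² + 0.0004652²) = 0.0007335
Seepage velocity v = K·i/n = 0.11 × 0.0007335 / 0.32 = 0.0002521 m/day.
t = 500 / 0.0002521 = 1.983e+06 days = 5.43e+03 years.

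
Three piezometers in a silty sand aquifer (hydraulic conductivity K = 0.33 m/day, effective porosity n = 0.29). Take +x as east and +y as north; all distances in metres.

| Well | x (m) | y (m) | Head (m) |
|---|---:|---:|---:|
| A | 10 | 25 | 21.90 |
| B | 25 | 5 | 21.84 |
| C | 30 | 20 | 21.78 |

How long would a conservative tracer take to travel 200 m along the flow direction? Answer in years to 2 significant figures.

With h = a·x + b·y + c and A as origin, the differences give:
  15·a + (-20)·b = -0.06
  20·a + (-5)·b = -0.12
Eliminate b (×(-5) and ×(-20), subtract): 325·a = -2.100 → a = ∂h/∂x = -0.006462
Back-substitute: b = ∂h/∂y = -0.001846.
|∇h| = √(-0.006462² + -0.001846²) = 0.006721
Seepage velocity v = K·i/n = 0.33 × 0.006721 / 0.29 = 0.007648 m/day.
t = 200 / 0.007648 = 2.615e+04 days = 71.6 years.

72 years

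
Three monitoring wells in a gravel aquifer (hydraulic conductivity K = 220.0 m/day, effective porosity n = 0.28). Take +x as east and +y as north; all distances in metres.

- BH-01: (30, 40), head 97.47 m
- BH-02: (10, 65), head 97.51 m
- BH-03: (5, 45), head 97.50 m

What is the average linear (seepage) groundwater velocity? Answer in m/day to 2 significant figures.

1.0 m/day

Differences from BH-01: to BH-02 (Δx, Δy, Δh) = (-20, 25, +0.04); to BH-03 = (-25, 5, +0.03).
Solve a·Δx + b·Δy = Δh: det = (-20)·5 − (-25)·25 = 525.
∂h/∂x = [(+0.04)·5 − (+0.03)·25] / 525 = -0.001048
∂h/∂y = [(-20)·(+0.03) − (-25)·(+0.04)] / 525 = +0.0007619
|∇h| = √(-0.001048² + 0.0007619²) = 0.001296
Seepage velocity v = K·i/n = 220.0 × 0.001296 / 0.28 = 1.018 m/day.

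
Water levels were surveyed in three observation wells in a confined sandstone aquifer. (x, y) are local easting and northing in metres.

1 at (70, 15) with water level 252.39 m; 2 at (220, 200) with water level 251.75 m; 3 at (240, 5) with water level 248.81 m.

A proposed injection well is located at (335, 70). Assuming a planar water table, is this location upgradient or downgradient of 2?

downgradient

Three-point gradient (reference 1): Δ to 2 = (150, 185, -0.64), Δ to 3 = (170, -10, -3.58).
∂h/∂x = -0.02029, ∂h/∂y = +0.01300 (det = -32950).
Head at (335, 70) = 252.39 + (-0.02029)·(265) + (+0.01300)·(55) = 247.73 m.
That is lower than the 251.75 m at 2, so the point is downgradient.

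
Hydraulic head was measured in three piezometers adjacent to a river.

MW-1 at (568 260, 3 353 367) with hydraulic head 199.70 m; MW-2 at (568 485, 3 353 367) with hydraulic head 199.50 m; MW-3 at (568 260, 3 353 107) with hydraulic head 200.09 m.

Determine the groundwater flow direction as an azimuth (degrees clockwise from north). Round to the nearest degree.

031°

∂h/∂x = (199.50 − 199.70) / (568485 − 568260) = -0.0008889
∂h/∂y = (200.09 − 199.70) / (3353107 − 3353367) = -0.001500
Flow direction (−∇h) has components (+0.0008889 E, +0.001500 N).
Azimuth = atan2(E, N) = atan2(+0.0008889, +0.001500) = 30.7° ≈ 031°.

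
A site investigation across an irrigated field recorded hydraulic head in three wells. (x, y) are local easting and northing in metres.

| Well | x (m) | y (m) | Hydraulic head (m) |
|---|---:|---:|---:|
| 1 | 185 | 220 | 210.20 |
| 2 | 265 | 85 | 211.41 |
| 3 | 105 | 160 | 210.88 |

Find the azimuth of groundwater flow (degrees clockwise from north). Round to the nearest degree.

Three-point gradient (reference 1): Δ to 2 = (80, -135, +1.21), Δ to 3 = (-80, -60, +0.68).
∂h/∂x = -0.001231, ∂h/∂y = -0.009692 (det = -15600).
Flow direction (−∇h) has components (+0.001231 E, +0.009692 N).
Azimuth = atan2(E, N) = atan2(+0.001231, +0.009692) = 7.2° ≈ 007°.

007°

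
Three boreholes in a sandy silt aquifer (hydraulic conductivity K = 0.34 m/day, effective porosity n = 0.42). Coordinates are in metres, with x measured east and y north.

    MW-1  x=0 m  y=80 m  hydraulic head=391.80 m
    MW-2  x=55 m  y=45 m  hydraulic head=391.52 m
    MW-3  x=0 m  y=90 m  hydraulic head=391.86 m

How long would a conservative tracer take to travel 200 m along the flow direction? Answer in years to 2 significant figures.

110 years

Three-point gradient (reference MW-1): Δ to MW-2 = (55, -35, -0.28), Δ to MW-3 = (0, 10, +0.06).
∂h/∂x = -0.001273, ∂h/∂y = +0.006000 (det = 550).
|∇h| = √(-0.001273² + 0.006000²) = 0.006134
Seepage velocity v = K·i/n = 0.34 × 0.006134 / 0.42 = 0.004966 m/day.
t = 200 / 0.004966 = 4.027e+04 days = 110 years.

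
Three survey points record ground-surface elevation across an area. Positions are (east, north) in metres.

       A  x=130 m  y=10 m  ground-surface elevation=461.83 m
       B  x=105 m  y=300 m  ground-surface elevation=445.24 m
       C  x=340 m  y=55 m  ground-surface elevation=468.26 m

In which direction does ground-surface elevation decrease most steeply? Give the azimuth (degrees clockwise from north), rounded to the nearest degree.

With z = a·x + b·y + c and A as origin, the differences give:
  (-25)·a + 290·b = -16.59
  210·a + 45·b = +6.43
Eliminate b (×45 and ×290, subtract): -62025·a = -2611.250 → a = ∂z/∂x = +0.04210
Back-substitute: b = ∂z/∂y = -0.05358.
Steepest decrease is along −∇f: components (-0.04210 E, +0.05358 N).
Azimuth = atan2(-0.04210, +0.05358) = 321.8° ≈ 322°.

322°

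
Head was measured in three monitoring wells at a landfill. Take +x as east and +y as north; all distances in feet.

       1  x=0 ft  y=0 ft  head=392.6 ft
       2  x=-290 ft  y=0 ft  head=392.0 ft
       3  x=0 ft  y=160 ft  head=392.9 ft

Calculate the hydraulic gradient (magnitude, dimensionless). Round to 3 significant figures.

0.00279

∂h/∂x = (392.0 − 392.6) / (-290 − 0) = +0.002069
∂h/∂y = (392.9 − 392.6) / (160 − 0) = +0.001875
|∇h| = √(0.002069² + 0.001875²) = 0.002792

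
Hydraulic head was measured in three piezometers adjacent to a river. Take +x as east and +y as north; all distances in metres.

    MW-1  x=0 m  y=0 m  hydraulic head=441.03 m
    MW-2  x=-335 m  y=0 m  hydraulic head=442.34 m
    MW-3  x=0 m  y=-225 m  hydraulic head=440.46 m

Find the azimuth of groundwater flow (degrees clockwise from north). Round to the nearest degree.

123°

∂h/∂x = (442.34 − 441.03) / (-335 − 0) = -0.003910
∂h/∂y = (440.46 − 441.03) / (-225 − 0) = +0.002533
Flow direction (−∇h) has components (+0.003910 E, -0.002533 N).
Azimuth = atan2(E, N) = atan2(+0.003910, -0.002533) = 122.9° ≈ 123°.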